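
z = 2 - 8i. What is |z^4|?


|z| = sqrt(4+64) = sqrt(68) = 8.2462
|z^4| = |z|^4 = (sqrt(68))^4 = 68^2 = 4624

|z^4| = 4624


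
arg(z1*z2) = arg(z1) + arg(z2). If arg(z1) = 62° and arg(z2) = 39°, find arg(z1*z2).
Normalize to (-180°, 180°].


arg(z1*z2) = 62° + 39° = 101°
Normalized to (-180°, 180°]: 101°

101°


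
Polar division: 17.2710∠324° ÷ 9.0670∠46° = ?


r = 17.2710 / 9.0670 = 1.9048
theta = 324° - 46° = 278° = 278° (mod 360)

1.9048 cis(278°)


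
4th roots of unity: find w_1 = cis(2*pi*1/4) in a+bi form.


Angle = 360*1/4 = 90°
a = cos(90°) = 0
b = sin(90°) = 1.0000

0 + 1.0000i


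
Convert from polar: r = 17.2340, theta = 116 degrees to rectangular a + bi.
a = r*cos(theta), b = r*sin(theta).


a = 17.2340*cos(116°) = 17.2340*(-0.43837) = -7.5549
b = 17.2340*sin(116°) = 17.2340*0.898794 = 15.4898

-7.5549 + 15.4898i


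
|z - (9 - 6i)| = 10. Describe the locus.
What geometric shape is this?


|z - z0| = r is a circle with center z0 and radius r.
Center = (9, -6), radius = 10

Circle with center (9, -6) and radius 10


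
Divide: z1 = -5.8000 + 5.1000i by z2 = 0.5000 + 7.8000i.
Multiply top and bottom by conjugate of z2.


Conjugate of z2 = 0.5000 - 7.8000i
Numerator: (-5.8000 + 5.1000i)(0.5000 - 7.8000i) = 36.8800 + 47.7900i
Denominator: 0.5^2 + 7.8^2 = 61.09
Result = (36.8800 + 47.7900i)/61.09

0.6037 + 0.7823i


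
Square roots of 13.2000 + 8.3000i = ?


|z| = sqrt(174.24+68.89) = 15.5926
sqrt((|z|+a)/2) = sqrt((15.5926+13.2)/2) = sqrt(14.3963) = 3.7942
sqrt((|z|-a)/2) = sqrt((15.5926-13.2)/2) = sqrt(1.1963) = 1.0938

±(3.7942 + 1.0938i) i.e. 3.7942 + 1.0938i and -3.7942 - 1.0938i


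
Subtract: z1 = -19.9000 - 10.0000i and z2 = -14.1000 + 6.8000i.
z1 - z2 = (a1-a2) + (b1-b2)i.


Real: -19.9 + 14.1 = -5.8
Imag: -10 - 6.8 = -16.8

-5.8000 - 16.8000i


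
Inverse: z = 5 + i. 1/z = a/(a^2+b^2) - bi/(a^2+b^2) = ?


|z|^2 = 25+1 = 26
1/z = (5 - 1i)/26

1/z = 0.1923 - 0.0385i


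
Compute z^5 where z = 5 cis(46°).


r^5 = 5^5 = 3125
n*theta = 5*46° = 230° = 230° (mod 360)
a = 3125*cos(230°) = -2008.7113
b = 3125*sin(230°) = -2393.8889

3125 cis(230°) = -2008.7113 - 2393.8889i


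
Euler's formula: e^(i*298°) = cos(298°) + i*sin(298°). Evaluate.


cos(298°) = 0.4695
sin(298°) = -0.8829

e^(i*298°) = 0.4695 - 0.8829i


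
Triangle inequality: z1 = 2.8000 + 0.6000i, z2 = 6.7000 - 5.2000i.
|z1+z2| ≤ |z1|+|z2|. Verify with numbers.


|z1| = sqrt(2.8^2 + 0.6^2) = sqrt(8.2) = 2.8636
|z2| = sqrt(6.7^2 + (-5.2)^2) = sqrt(71.93) = 8.4812
z1+z2 = 9.5000 - 4.6000i
|z1+z2| = sqrt(111.41) = 10.5551
|z1|+|z2| = 2.8636 + 8.4812 = 11.3448

|z1+z2| = 10.5551 ≤ |z1|+|z2| = 11.3448 (verified)


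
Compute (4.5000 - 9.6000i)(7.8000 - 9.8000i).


Real = 4.5*7.8 - (-9.6)*(-9.8) = 35.1 - 94.08 = -58.98
Imag = 4.5*(-9.8) + 7.8*(-9.6) = -44.1 - (74.88) = -118.98

-58.9800 - 118.9800i


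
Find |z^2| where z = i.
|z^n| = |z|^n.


|z| = sqrt(0+1) = sqrt(1) = 1
|z^2| = |z|^2 = 1^2 = 1

|z^2| = 1


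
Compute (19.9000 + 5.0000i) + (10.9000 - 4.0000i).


Real: 19.9 + 10.9 = 30.8
Imag: 5 - 4 = 1

30.8000 + i


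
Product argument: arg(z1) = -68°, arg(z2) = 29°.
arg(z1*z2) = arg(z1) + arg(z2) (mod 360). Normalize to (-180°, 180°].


arg(z1*z2) = -68° + 29° = -39°
Normalized to (-180°, 180°]: -39°

-39°


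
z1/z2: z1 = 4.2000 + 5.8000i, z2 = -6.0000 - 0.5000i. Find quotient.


Conjugate of z2 = -6.0000 + 0.5000i
Numerator: (4.2000 + 5.8000i)(-6.0000 + 0.5000i) = -28.1000 - 32.7000i
Denominator: (-6)^2 + (-0.5)^2 = 36.25
Result = (-28.1000 - 32.7000i)/36.25

-0.7752 - 0.9021i


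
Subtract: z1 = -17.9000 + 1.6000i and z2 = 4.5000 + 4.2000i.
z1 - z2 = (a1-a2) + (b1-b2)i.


Real: -17.9 - 4.5 = -22.4
Imag: 1.6 - 4.2 = -2.6

-22.4000 - 2.6000i


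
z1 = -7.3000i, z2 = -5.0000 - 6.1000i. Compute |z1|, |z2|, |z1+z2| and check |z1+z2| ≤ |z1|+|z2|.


|z1| = sqrt(0^2 + (-7.3)^2) = sqrt(53.29) = 7.3000
|z2| = sqrt((-5)^2 + (-6.1)^2) = sqrt(62.21) = 7.8873
z1+z2 = -5.0000 - 13.4000i
|z1+z2| = sqrt(204.56) = 14.3024
|z1|+|z2| = 7.3000 + 7.8873 = 15.1873

|z1+z2| = 14.3024 ≤ |z1|+|z2| = 15.1873 (verified)


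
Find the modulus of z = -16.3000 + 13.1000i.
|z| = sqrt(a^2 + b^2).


|z| = sqrt((-16.3)^2 + 13.1^2) = sqrt(265.69 + 171.61) = sqrt(437.3) = 20.9117

|z| = 20.9117


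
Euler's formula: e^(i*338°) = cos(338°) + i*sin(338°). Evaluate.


cos(338°) = 0.9272
sin(338°) = -0.3746

e^(i*338°) = 0.9272 - 0.3746i


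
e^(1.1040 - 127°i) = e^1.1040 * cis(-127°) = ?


e^1.1040 = 3.0162
cos(-127°) = -0.60182
sin(-127°) = -0.798636
Real = 3.0162*(-0.60182) = -1.8152
Imag = 3.0162*(-0.798636) = -2.4088

-1.8152 - 2.4088i


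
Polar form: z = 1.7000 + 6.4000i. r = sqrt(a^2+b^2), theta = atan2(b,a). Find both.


r = sqrt(2.89+40.96) = sqrt(43.85) = 6.6219
theta = atan2(6.4, 1.7) = 75.1243 degrees

r = 6.6219, theta = 75.1243 degrees


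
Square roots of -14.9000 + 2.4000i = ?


|z| = sqrt(222.01+5.76) = 15.0921
sqrt((|z|+a)/2) = sqrt((15.0921+(-14.9))/2) = sqrt(0.0960) = 0.3099
sqrt((|z|-a)/2) = sqrt((15.0921-(-14.9))/2) = sqrt(14.9960) = 3.8725

±(0.3099 + 3.8725i) i.e. 0.3099 + 3.8725i and -0.3099 - 3.8725i


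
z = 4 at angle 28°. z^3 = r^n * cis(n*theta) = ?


r^3 = 4^3 = 64
n*theta = 3*28° = 84° = 84° (mod 360)
a = 64*cos(84°) = 6.6898
b = 64*sin(84°) = 63.6494

64 cis(84°) = 6.6898 + 63.6494i


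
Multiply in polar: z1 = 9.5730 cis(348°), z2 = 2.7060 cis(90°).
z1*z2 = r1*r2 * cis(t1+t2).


r = 9.5730 * 2.7060 = 25.9045
theta = 348° + 90° = 438° = 78° (mod 360)

25.9045 cis(78°)


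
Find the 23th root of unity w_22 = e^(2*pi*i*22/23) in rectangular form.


Angle = 360*22/23 = 344.3478°
a = cos(344.3478°) = 0.9629
b = sin(344.3478°) = -0.2698

0.9629 - 0.2698i


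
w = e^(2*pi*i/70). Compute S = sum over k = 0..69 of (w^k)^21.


The roots are w_k = w^k with w = e^(2*pi*i/70), and (w^k)^21 = (w^21)^k.
So S = 1 + u + u^2 + ... + u^(69) with u = w^21.
21 = 0*70 + 21, so 21 is not a multiple of 70: u = w^21 ≠ 1 (w is a primitive 70th root), while u^70 = (w^70)^21 = 1.
Geometric series: S = (1 - u^70)/(1 - u) = (1 - 1)/(1 - u) = 0

S = 0


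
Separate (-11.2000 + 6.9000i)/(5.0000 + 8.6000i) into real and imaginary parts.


Multiply by conjugate: (-11.2000 + 6.9000i)(5.0000 - 8.6000i) / (5^2 + 8.6^2)
Numerator real = -11.2*5 + 6.9*8.6 = 3.34
Numerator imag = 6.9*5 - (-11.2)*8.6 = 130.82
Denominator = 98.96
Re(z) = 3.34/98.96 = 0.0338
Im(z) = 130.82/98.96 = 1.3219

Re(z) = 0.0338, Im(z) = 1.3219


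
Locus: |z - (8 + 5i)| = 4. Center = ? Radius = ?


|z - z0| = r is a circle with center z0 and radius r.
Center = (8, 5), radius = 4

Circle with center (8, 5) and radius 4


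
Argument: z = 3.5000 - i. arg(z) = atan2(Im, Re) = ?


Re = 3.5, Im = -1
arg = atan2(-1, 3.5) = -15.9454 degrees

arg(z) = -15.9454 degrees


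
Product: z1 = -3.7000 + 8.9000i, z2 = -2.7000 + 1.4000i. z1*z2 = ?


Real = -3.7*(-2.7) - 8.9*1.4 = 9.99 - 12.46 = -2.47
Imag = -3.7*1.4 - (2.7)*8.9 = -5.18 - (24.03) = -29.21

-2.4700 - 29.2100i


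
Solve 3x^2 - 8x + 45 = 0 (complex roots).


disc = (-8)^2 - 4*3*45 = 64 - 540 = -476
sqrt(|disc|) = sqrt(476) = 21.8174
Real part = 8/(2*3) = 1.3333
Imag part = 21.8174/(2*3) = 3.6362

1.3333 ± 3.6362i


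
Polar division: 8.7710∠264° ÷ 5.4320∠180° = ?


r = 8.7710 / 5.4320 = 1.6147
theta = 264° - 180° = 84° = 84° (mod 360)

1.6147 cis(84°)


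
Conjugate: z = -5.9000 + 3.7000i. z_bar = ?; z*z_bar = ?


z_bar = -5.9000 - 3.7000i
z*z_bar = (-5.9)^2 + 3.7^2 = 34.81 + 13.69 = 48.5

z_bar = -5.9000 - 3.7000i, z*z_bar = 48.5


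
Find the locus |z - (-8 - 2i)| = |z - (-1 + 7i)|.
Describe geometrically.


Equal distances means the locus is the perpendicular bisector of z1 and z2.
Midpoint = ((-8+(-1))/2, (-2+7)/2) = (-4.5000, 2.5000)

Perpendicular bisector through (-4.5000, 2.5000)


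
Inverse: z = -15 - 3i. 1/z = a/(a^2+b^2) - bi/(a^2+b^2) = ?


|z|^2 = 225+9 = 234
1/z = (-15 + 3i)/234

1/z = -0.0641 + 0.0128i


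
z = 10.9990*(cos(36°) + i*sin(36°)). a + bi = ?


a = 10.9990*cos(36°) = 10.9990*0.80902 = 8.8984
b = 10.9990*sin(36°) = 10.9990*0.587785 = 6.4650

8.8984 + 6.4650i


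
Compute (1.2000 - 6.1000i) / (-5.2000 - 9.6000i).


Conjugate of z2 = -5.2000 + 9.6000i
Numerator: (1.2000 - 6.1000i)(-5.2000 + 9.6000i) = 52.3200 + 43.2400i
Denominator: (-5.2)^2 + (-9.6)^2 = 119.2
Result = (52.3200 + 43.2400i)/119.2

0.4389 + 0.3628i


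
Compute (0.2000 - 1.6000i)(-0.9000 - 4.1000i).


Real = 0.2*(-0.9) - (-1.6)*(-4.1) = -0.18 - 6.56 = -6.74
Imag = 0.2*(-4.1) - (0.9)*(-1.6) = -0.82 + 1.44 = 0.62

-6.7400 + 0.6200i


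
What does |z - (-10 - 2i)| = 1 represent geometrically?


|z - z0| = r is a circle with center z0 and radius r.
Center = (-10, -2), radius = 1

Circle with center (-10, -2) and radius 1


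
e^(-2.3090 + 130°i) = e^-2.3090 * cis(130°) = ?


e^-2.3090 = 0.0994
cos(130°) = -0.6428
sin(130°) = 0.766
Real = 0.0994*(-0.6428) = -0.0639
Imag = 0.0994*0.766 = 0.0761

-0.0639 + 0.0761i


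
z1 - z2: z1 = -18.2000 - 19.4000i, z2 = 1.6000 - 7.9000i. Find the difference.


Real: -18.2 - 1.6 = -19.8
Imag: -19.4 + 7.9 = -11.5

-19.8000 - 11.5000i


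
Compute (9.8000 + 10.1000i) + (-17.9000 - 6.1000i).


Real: 9.8 - 17.9 = -8.1
Imag: 10.1 - 6.1 = 4

-8.1000 + 4.0000i


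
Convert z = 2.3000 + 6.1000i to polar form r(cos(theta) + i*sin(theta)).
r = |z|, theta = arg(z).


r = sqrt(5.29+37.21) = sqrt(42.5) = 6.5192
theta = atan2(6.1, 2.3) = 69.3411 degrees

r = 6.5192, theta = 69.3411 degrees


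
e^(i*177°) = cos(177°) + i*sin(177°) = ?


cos(177°) = -0.9986
sin(177°) = 0.0523

e^(i*177°) = -0.9986 + 0.0523i


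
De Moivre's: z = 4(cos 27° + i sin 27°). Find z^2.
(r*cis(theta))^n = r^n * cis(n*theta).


r^2 = 4^2 = 16
n*theta = 2*27° = 54° = 54° (mod 360)
a = 16*cos(54°) = 9.4046
b = 16*sin(54°) = 12.9443

16 cis(54°) = 9.4046 + 12.9443i


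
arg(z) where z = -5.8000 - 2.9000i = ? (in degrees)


Re = -5.8, Im = -2.9
arg = atan2(-2.9, -5.8) = -153.4349 degrees

arg(z) = -153.4349 degrees


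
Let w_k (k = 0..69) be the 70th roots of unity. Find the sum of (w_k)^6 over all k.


The roots are w_k = w^k with w = e^(2*pi*i/70), and (w^k)^6 = (w^6)^k.
So S = 1 + u + u^2 + ... + u^(69) with u = w^6.
6 = 0*70 + 6, so 6 is not a multiple of 70: u = w^6 ≠ 1 (w is a primitive 70th root), while u^70 = (w^70)^6 = 1.
Geometric series: S = (1 - u^70)/(1 - u) = (1 - 1)/(1 - u) = 0

S = 0


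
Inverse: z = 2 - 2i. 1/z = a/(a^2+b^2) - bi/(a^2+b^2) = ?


|z|^2 = 4+4 = 8
1/z = (2 + 2i)/8

1/z = 0.2500 + 0.2500i


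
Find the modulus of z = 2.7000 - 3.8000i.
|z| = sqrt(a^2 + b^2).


|z| = sqrt(2.7^2 + (-3.8)^2) = sqrt(7.29 + 14.44) = sqrt(21.73) = 4.6615

|z| = 4.6615


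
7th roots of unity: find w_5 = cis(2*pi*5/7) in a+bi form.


Angle = 360*5/7 = 257.1429°
a = cos(257.1429°) = -0.2225
b = sin(257.1429°) = -0.9749

-0.2225 - 0.9749i


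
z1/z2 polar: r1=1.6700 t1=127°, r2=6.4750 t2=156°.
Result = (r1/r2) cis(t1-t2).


r = 1.6700 / 6.4750 = 0.2579
theta = 127° - 156° = -29° = 331° (mod 360)

0.2579 cis(331°)


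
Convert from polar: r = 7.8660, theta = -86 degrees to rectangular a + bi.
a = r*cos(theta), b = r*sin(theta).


a = 7.8660*cos(-86°) = 7.8660*0.06976 = 0.5487
b = 7.8660*sin(-86°) = 7.8660*(-0.99756) = -7.8468

0.5487 - 7.8468i


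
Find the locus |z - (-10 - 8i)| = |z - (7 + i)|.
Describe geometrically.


Equal distances means the locus is the perpendicular bisector of z1 and z2.
Midpoint = ((-10+7)/2, (-8+1)/2) = (-1.5000, -3.5000)

Perpendicular bisector through (-1.5000, -3.5000)


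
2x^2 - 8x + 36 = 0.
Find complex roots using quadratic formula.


disc = (-8)^2 - 4*2*36 = 64 - 288 = -224
sqrt(|disc|) = sqrt(224) = 14.9666
Real part = 8/(2*2) = 2.0000
Imag part = 14.9666/(2*2) = 3.7417

2.0000 ± 3.7417i


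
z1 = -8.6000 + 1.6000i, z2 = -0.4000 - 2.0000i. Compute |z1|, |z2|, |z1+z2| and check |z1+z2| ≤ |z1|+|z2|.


|z1| = sqrt((-8.6)^2 + 1.6^2) = sqrt(76.52) = 8.7476
|z2| = sqrt((-0.4)^2 + (-2)^2) = sqrt(4.16) = 2.0396
z1+z2 = -9.0000 - 0.4000i
|z1+z2| = sqrt(81.16) = 9.0089
|z1|+|z2| = 8.7476 + 2.0396 = 10.7872

|z1+z2| = 9.0089 ≤ |z1|+|z2| = 10.7872 (verified)


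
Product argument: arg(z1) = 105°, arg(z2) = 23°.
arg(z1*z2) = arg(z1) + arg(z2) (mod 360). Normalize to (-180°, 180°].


arg(z1*z2) = 105° + 23° = 128°
Normalized to (-180°, 180°]: 128°

128°


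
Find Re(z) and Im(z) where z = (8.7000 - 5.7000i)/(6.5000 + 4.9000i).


Multiply by conjugate: (8.7000 - 5.7000i)(6.5000 - 4.9000i) / (6.5^2 + 4.9^2)
Numerator real = 8.7*6.5 - (5.7)*4.9 = 28.62
Numerator imag = -5.7*6.5 - 8.7*4.9 = -79.68
Denominator = 66.26
Re(z) = 28.62/66.26 = 0.4319
Im(z) = -79.68/66.26 = -1.2025

Re(z) = 0.4319, Im(z) = -1.2025


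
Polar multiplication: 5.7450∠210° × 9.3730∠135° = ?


r = 5.7450 * 9.3730 = 53.8479
theta = 210° + 135° = 345° = 345° (mod 360)

53.8479 cis(345°)


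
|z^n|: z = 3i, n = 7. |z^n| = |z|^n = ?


|z| = sqrt(0+9) = sqrt(9) = 3
|z^7| = |z|^7 = 3^7 = 2187

|z^7| = 2187


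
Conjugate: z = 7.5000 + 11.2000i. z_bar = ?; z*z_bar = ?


z_bar = 7.5000 - 11.2000i
z*z_bar = 7.5^2 + 11.2^2 = 56.25 + 125.44 = 181.69

z_bar = 7.5000 - 11.2000i, z*z_bar = 181.69


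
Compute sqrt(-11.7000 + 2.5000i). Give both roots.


|z| = sqrt(136.89+6.25) = 11.9641
sqrt((|z|+a)/2) = sqrt((11.9641+(-11.7))/2) = sqrt(0.1321) = 0.3634
sqrt((|z|-a)/2) = sqrt((11.9641-(-11.7))/2) = sqrt(11.8321) = 3.4398

±(0.3634 + 3.4398i) i.e. 0.3634 + 3.4398i and -0.3634 - 3.4398i


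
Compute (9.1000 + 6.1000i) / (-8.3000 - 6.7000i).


Conjugate of z2 = -8.3000 + 6.7000i
Numerator: (9.1000 + 6.1000i)(-8.3000 + 6.7000i) = -116.4000 + 10.3400i
Denominator: (-8.3)^2 + (-6.7)^2 = 113.78
Result = (-116.4000 + 10.3400i)/113.78

-1.0230 + 0.0909i


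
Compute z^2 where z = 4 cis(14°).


r^2 = 4^2 = 16
n*theta = 2*14° = 28° = 28° (mod 360)
a = 16*cos(28°) = 14.1272
b = 16*sin(28°) = 7.5115

16 cis(28°) = 14.1272 + 7.5115i


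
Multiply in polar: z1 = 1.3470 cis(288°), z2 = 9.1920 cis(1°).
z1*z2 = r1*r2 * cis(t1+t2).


r = 1.3470 * 9.1920 = 12.3816
theta = 288° + 1° = 289° = 289° (mod 360)

12.3816 cis(289°)


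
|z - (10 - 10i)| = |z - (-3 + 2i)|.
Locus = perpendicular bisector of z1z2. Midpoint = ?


Equal distances means the locus is the perpendicular bisector of z1 and z2.
Midpoint = ((10+(-3))/2, (-10+2)/2) = (3.5000, -4.0000)

Perpendicular bisector through (3.5000, -4.0000)


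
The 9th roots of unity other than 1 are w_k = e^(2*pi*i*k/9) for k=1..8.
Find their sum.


With w = e^(2*pi*i/9), all 9 of the 9th roots of unity w^0 = 1, w, ..., w^(8) sum to 0: 1 + w + ... + w^(8) = (1 - w^9)/(1 - w) = 0 since w^9 = 1, w ≠ 1.
Removing the root 1: w + w^2 + ... + w^(8) = 0 - 1 = -1

Sum = -1


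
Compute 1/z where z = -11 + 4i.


|z|^2 = 121+16 = 137
1/z = (-11 - 4i)/137

1/z = -0.0803 - 0.0292i


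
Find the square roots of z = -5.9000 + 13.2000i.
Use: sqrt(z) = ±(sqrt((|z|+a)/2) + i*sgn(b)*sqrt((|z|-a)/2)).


|z| = sqrt(34.81+174.24) = 14.4586
sqrt((|z|+a)/2) = sqrt((14.4586+(-5.9))/2) = sqrt(4.2793) = 2.0686
sqrt((|z|-a)/2) = sqrt((14.4586-(-5.9))/2) = sqrt(10.1793) = 3.1905

±(2.0686 + 3.1905i) i.e. 2.0686 + 3.1905i and -2.0686 - 3.1905i


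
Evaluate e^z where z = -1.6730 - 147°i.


e^-1.6730 = 0.1877
cos(-147°) = -0.8387
sin(-147°) = -0.5446
Real = 0.1877*(-0.8387) = -0.1574
Imag = 0.1877*(-0.5446) = -0.1022

-0.1574 - 0.1022i


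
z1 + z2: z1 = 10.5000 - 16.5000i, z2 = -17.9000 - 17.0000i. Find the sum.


Real: 10.5 - 17.9 = -7.4
Imag: -16.5 - 17 = -33.5

-7.4000 - 33.5000i


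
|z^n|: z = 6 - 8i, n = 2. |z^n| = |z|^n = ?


|z| = sqrt(36+64) = sqrt(100) = 10
|z^2| = |z|^2 = 10^2 = 100

|z^2| = 100


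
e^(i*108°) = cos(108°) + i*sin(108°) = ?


cos(108°) = -0.3090
sin(108°) = 0.9511

e^(i*108°) = -0.3090 + 0.9511i


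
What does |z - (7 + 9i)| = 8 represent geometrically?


|z - z0| = r is a circle with center z0 and radius r.
Center = (7, 9), radius = 8

Circle with center (7, 9) and radius 8


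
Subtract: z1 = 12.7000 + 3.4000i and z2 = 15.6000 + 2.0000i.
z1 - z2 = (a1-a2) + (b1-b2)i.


Real: 12.7 - 15.6 = -2.9
Imag: 3.4 - 2 = 1.4

-2.9000 + 1.4000i


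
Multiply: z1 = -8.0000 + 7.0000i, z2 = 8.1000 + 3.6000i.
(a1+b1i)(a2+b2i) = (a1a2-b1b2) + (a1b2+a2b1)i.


Real = -8*8.1 - 7*3.6 = -64.8 - 25.2 = -90
Imag = -8*3.6 + 8.1*7 = -28.8 + 56.7 = 27.9

-90.0000 + 27.9000i


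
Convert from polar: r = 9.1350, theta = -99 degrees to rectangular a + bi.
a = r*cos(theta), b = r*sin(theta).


a = 9.1350*cos(-99°) = 9.1350*(-0.15643) = -1.4290
b = 9.1350*sin(-99°) = 9.1350*(-0.98769) = -9.0225

-1.4290 - 9.0225i


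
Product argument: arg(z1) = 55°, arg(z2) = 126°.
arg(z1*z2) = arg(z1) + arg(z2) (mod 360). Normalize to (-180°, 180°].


arg(z1*z2) = 55° + 126° = 181°
Normalized to (-180°, 180°]: -179°

-179°


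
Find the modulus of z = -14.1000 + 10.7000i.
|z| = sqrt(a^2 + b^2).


|z| = sqrt((-14.1)^2 + 10.7^2) = sqrt(198.81 + 114.49) = sqrt(313.3) = 17.7003

|z| = 17.7003


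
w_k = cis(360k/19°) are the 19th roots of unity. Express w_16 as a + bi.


Angle = 360*16/19 = 303.1579°
a = cos(303.1579°) = 0.5469
b = sin(303.1579°) = -0.8372

0.5469 - 0.8372i


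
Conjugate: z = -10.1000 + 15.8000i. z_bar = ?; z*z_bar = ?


z_bar = -10.1000 - 15.8000i
z*z_bar = (-10.1)^2 + 15.8^2 = 102.01 + 249.64 = 351.65

z_bar = -10.1000 - 15.8000i, z*z_bar = 351.65


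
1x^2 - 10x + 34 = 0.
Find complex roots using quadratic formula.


disc = (-10)^2 - 4*1*34 = 100 - 136 = -36
sqrt(|disc|) = sqrt(36) = 6.0000
Real part = 10/(2*1) = 5.0000
Imag part = 6.0000/(2*1) = 3.0000

5.0000 ± 3.0000i


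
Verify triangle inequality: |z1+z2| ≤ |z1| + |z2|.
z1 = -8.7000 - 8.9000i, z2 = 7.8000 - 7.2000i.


|z1| = sqrt((-8.7)^2 + (-8.9)^2) = sqrt(154.9) = 12.4459
|z2| = sqrt(7.8^2 + (-7.2)^2) = sqrt(112.68) = 10.6151
z1+z2 = -0.9000 - 16.1000i
|z1+z2| = sqrt(260.02) = 16.1251
|z1|+|z2| = 12.4459 + 10.6151 = 23.0610

|z1+z2| = 16.1251 ≤ |z1|+|z2| = 23.0610 (verified)


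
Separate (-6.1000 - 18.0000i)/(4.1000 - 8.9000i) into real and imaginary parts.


Multiply by conjugate: (-6.1000 - 18.0000i)(4.1000 + 8.9000i) / (4.1^2 + (-8.9)^2)
Numerator real = -6.1*4.1 - (18)*(-8.9) = 135.19
Numerator imag = -18*4.1 - (-6.1)*(-8.9) = -128.09
Denominator = 96.02
Re(z) = 135.19/96.02 = 1.4079
Im(z) = -128.09/96.02 = -1.3340

Re(z) = 1.4079, Im(z) = -1.3340


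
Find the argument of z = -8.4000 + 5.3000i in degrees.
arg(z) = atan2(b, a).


Re = -8.4, Im = 5.3
arg = atan2(5.3, -8.4) = 147.7500 degrees

arg(z) = 147.7500 degrees


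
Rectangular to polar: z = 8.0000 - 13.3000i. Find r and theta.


r = sqrt(64+176.89) = sqrt(240.89) = 15.5206
theta = atan2(-13.3, 8) = -58.9729 degrees

r = 15.5206, theta = -58.9729 degrees


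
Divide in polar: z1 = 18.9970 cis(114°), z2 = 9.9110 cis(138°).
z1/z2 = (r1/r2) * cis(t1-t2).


r = 18.9970 / 9.9110 = 1.9168
theta = 114° - 138° = -24° = 336° (mod 360)

1.9168 cis(336°)


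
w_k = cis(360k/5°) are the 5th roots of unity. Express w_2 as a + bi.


Angle = 360*2/5 = 144°
a = cos(144°) = -0.8090
b = sin(144°) = 0.5878

-0.8090 + 0.5878i


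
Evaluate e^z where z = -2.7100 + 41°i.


e^-2.7100 = 0.06654
cos(41°) = 0.7547
sin(41°) = 0.6561
Real = 0.06654*0.7547 = 0.0502
Imag = 0.06654*0.6561 = 0.0437

0.0502 + 0.0437i


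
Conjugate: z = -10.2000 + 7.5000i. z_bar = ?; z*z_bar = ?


z_bar = -10.2000 - 7.5000i
z*z_bar = (-10.2)^2 + 7.5^2 = 104.04 + 56.25 = 160.29

z_bar = -10.2000 - 7.5000i, z*z_bar = 160.29


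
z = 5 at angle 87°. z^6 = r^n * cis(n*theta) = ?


r^6 = 5^6 = 15625
n*theta = 6*87° = 522° = 162° (mod 360)
a = 15625*cos(162°) = -14860.2581
b = 15625*sin(162°) = 4828.3905

15625 cis(162°) = -14860.2581 + 4828.3905i


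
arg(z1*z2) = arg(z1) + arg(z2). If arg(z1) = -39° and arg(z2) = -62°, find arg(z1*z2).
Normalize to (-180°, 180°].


arg(z1*z2) = -39° - 62° = -101°
Normalized to (-180°, 180°]: -101°

-101°


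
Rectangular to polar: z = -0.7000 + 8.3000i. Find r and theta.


r = sqrt(0.49+68.89) = sqrt(69.38) = 8.3295
theta = atan2(8.3, -0.7) = 94.8208 degrees

r = 8.3295, theta = 94.8208 degrees


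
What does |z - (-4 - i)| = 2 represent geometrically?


|z - z0| = r is a circle with center z0 and radius r.
Center = (-4, -1), radius = 2

Circle with center (-4, -1) and radius 2


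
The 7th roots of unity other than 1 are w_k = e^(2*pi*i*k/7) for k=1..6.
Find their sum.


With w = e^(2*pi*i/7), all 7 of the 7th roots of unity w^0 = 1, w, ..., w^(6) sum to 0: 1 + w + ... + w^(6) = (1 - w^7)/(1 - w) = 0 since w^7 = 1, w ≠ 1.
Removing the root 1: w + w^2 + ... + w^(6) = 0 - 1 = -1

Sum = -1


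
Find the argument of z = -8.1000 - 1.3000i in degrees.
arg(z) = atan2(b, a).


Re = -8.1, Im = -1.3
arg = atan2(-1.3, -8.1) = -170.8821 degrees

arg(z) = -170.8821 degrees


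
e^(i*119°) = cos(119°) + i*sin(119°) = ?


cos(119°) = -0.4848
sin(119°) = 0.8746

e^(i*119°) = -0.4848 + 0.8746i


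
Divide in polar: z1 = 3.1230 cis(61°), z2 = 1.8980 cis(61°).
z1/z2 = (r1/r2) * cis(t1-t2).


r = 3.1230 / 1.8980 = 1.6454
theta = 61° - 61° = 0° = 0° (mod 360)

1.6454 cis(0°)


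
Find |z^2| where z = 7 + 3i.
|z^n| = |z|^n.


|z| = sqrt(49+9) = sqrt(58) = 7.6158
|z^2| = |z|^2 = (sqrt(58))^2 = 58

|z^2| = 58


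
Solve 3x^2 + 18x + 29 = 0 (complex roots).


disc = 18^2 - 4*3*29 = 324 - 348 = -24
sqrt(|disc|) = sqrt(24) = 4.8990
Real part = -18/(2*3) = -3.0000
Imag part = 4.8990/(2*3) = 0.8165

-3.0000 ± 0.8165i


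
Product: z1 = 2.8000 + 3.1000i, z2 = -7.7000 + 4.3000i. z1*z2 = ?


Real = 2.8*(-7.7) - 3.1*4.3 = -21.56 - 13.33 = -34.89
Imag = 2.8*4.3 - (7.7)*3.1 = 12.04 - (23.87) = -11.83

-34.8900 - 11.8300i


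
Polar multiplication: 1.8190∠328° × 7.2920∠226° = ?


r = 1.8190 * 7.2920 = 13.2641
theta = 328° + 226° = 554° = 194° (mod 360)

13.2641 cis(194°)


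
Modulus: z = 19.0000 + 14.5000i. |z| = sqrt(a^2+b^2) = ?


|z| = sqrt(19^2 + 14.5^2) = sqrt(361 + 210.25) = sqrt(571.25) = 23.9008

|z| = 23.9008


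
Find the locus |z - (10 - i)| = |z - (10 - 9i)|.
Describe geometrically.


Equal distances means the locus is the perpendicular bisector of z1 and z2.
Midpoint = ((10+10)/2, (-1+(-9))/2) = (10.0000, -5.0000)

Perpendicular bisector through (10.0000, -5.0000)


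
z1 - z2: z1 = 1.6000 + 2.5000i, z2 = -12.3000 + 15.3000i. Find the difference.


Real: 1.6 + 12.3 = 13.9
Imag: 2.5 - 15.3 = -12.8

13.9000 - 12.8000i


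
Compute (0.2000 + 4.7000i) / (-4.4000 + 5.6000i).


Conjugate of z2 = -4.4000 - 5.6000i
Numerator: (0.2000 + 4.7000i)(-4.4000 - 5.6000i) = 25.4400 - 21.8000i
Denominator: (-4.4)^2 + 5.6^2 = 50.72
Result = (25.4400 - 21.8000i)/50.72

0.5016 - 0.4298i


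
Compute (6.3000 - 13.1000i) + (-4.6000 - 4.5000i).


Real: 6.3 - 4.6 = 1.7
Imag: -13.1 - 4.5 = -17.6

1.7000 - 17.6000i


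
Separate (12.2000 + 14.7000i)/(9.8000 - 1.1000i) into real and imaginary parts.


Multiply by conjugate: (12.2000 + 14.7000i)(9.8000 + 1.1000i) / (9.8^2 + (-1.1)^2)
Numerator real = 12.2*9.8 + 14.7*(-1.1) = 103.39
Numerator imag = 14.7*9.8 - 12.2*(-1.1) = 157.48
Denominator = 97.25
Re(z) = 103.39/97.25 = 1.0631
Im(z) = 157.48/97.25 = 1.6193

Re(z) = 1.0631, Im(z) = 1.6193


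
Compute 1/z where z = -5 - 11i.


|z|^2 = 25+121 = 146
1/z = (-5 + 11i)/146

1/z = -0.0342 + 0.0753i


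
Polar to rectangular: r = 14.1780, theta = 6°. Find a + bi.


a = 14.1780*cos(6°) = 14.1780*0.99452 = 14.1003
b = 14.1780*sin(6°) = 14.1780*0.10453 = 1.4820

14.1003 + 1.4820i


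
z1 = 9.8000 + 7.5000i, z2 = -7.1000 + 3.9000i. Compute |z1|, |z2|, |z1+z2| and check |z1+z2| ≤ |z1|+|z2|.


|z1| = sqrt(9.8^2 + 7.5^2) = sqrt(152.29) = 12.3406
|z2| = sqrt((-7.1)^2 + 3.9^2) = sqrt(65.62) = 8.1006
z1+z2 = 2.7000 + 11.4000i
|z1+z2| = sqrt(137.25) = 11.7154
|z1|+|z2| = 12.3406 + 8.1006 = 20.4412

|z1+z2| = 11.7154 ≤ |z1|+|z2| = 20.4412 (verified)


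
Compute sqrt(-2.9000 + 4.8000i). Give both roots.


|z| = sqrt(8.41+23.04) = 5.6080
sqrt((|z|+a)/2) = sqrt((5.6080+(-2.9))/2) = sqrt(1.3540) = 1.1636
sqrt((|z|-a)/2) = sqrt((5.6080-(-2.9))/2) = sqrt(4.2540) = 2.0625

±(1.1636 + 2.0625i) i.e. 1.1636 + 2.0625i and -1.1636 - 2.0625i


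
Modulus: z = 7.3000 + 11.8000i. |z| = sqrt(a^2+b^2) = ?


|z| = sqrt(7.3^2 + 11.8^2) = sqrt(53.29 + 139.24) = sqrt(192.53) = 13.8755

|z| = 13.8755


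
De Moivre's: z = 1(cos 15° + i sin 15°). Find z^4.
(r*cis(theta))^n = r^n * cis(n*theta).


r^4 = 1^4 = 1
n*theta = 4*15° = 60° = 60° (mod 360)
a = 1*cos(60°) = 0.5000
b = 1*sin(60°) = 0.8660

1 cis(60°) = 0.5000 + 0.8660i


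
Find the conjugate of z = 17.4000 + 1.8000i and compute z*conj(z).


z_bar = 17.4000 - 1.8000i
z*z_bar = 17.4^2 + 1.8^2 = 302.76 + 3.24 = 306

z_bar = 17.4000 - 1.8000i, z*z_bar = 306


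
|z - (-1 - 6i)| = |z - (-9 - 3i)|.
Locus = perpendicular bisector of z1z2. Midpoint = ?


Equal distances means the locus is the perpendicular bisector of z1 and z2.
Midpoint = ((-1+(-9))/2, (-6+(-3))/2) = (-5.0000, -4.5000)

Perpendicular bisector through (-5.0000, -4.5000)


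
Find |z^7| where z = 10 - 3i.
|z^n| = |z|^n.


|z| = sqrt(100+9) = sqrt(109) = 10.4403
|z^7| = |z|^7 = (sqrt(109))^7 = 109^3 * sqrt(109) = 1295029*sqrt(109)

|z^7| = 1295029*sqrt(109) ≈ 13520499.6979


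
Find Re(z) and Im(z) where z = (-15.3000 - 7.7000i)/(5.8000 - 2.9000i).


Multiply by conjugate: (-15.3000 - 7.7000i)(5.8000 + 2.9000i) / (5.8^2 + (-2.9)^2)
Numerator real = -15.3*5.8 - (7.7)*(-2.9) = -66.41
Numerator imag = -7.7*5.8 - (-15.3)*(-2.9) = -89.03
Denominator = 42.05
Re(z) = -66.41/42.05 = -1.5793
Im(z) = -89.03/42.05 = -2.1172

Re(z) = -1.5793, Im(z) = -2.1172


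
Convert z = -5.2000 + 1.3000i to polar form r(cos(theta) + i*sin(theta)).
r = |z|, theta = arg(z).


r = sqrt(27.04+1.69) = sqrt(28.73) = 5.3600
theta = atan2(1.3, -5.2) = 165.9638 degrees

r = 5.3600, theta = 165.9638 degrees


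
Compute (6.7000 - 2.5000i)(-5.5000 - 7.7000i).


Real = 6.7*(-5.5) - (-2.5)*(-7.7) = -36.85 - 19.25 = -56.1
Imag = 6.7*(-7.7) - (5.5)*(-2.5) = -51.59 + 13.75 = -37.84

-56.1000 - 37.8400i


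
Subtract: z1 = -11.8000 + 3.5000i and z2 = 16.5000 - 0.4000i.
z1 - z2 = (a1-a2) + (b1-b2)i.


Real: -11.8 - 16.5 = -28.3
Imag: 3.5 + 0.4 = 3.9

-28.3000 + 3.9000i


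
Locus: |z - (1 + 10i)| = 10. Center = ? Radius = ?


|z - z0| = r is a circle with center z0 and radius r.
Center = (1, 10), radius = 10

Circle with center (1, 10) and radius 10


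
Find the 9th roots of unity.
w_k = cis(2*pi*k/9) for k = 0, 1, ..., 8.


The 9th roots of unity are cis(360k/9°) for k=0..8
Angle step = 360/9 = 40°
Primitive root: cis(40°)
Primitive root = 0.7660 + 0.6428i

9 roots at angles: 0°, 40°, 80°, 120°, 160°, 200°, 240°, 280°, 320°


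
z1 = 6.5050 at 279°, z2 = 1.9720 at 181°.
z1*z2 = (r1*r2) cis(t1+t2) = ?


r = 6.5050 * 1.9720 = 12.8279
theta = 279° + 181° = 460° = 100° (mod 360)

12.8279 cis(100°)


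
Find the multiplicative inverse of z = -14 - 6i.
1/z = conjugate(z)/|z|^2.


|z|^2 = 196+36 = 232
1/z = (-14 + 6i)/232

1/z = -0.0603 + 0.0259i


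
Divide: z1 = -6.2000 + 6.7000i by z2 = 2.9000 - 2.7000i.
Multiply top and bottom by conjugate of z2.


Conjugate of z2 = 2.9000 + 2.7000i
Numerator: (-6.2000 + 6.7000i)(2.9000 + 2.7000i) = -36.0700 + 2.6900i
Denominator: 2.9^2 + (-2.7)^2 = 15.7
Result = (-36.0700 + 2.6900i)/15.7

-2.2975 + 0.1713i


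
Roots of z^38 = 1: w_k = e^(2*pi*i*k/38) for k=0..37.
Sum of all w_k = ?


The sum of all 38th roots of unity is 0.
Geometric series: (1 - w^38)/(1 - w) = (1-1)/(1-w) = 0 since w^38 = 1, w ≠ 1.
Alternatively: coefficient of z^37 in z^38 - 1 is 0.

0


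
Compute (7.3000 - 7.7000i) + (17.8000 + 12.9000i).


Real: 7.3 + 17.8 = 25.1
Imag: -7.7 + 12.9 = 5.2

25.1000 + 5.2000i


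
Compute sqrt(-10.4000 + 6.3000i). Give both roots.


|z| = sqrt(108.16+39.69) = 12.1594
sqrt((|z|+a)/2) = sqrt((12.1594+(-10.4))/2) = sqrt(0.8797) = 0.9379
sqrt((|z|-a)/2) = sqrt((12.1594-(-10.4))/2) = sqrt(11.2797) = 3.3585

±(0.9379 + 3.3585i) i.e. 0.9379 + 3.3585i and -0.9379 - 3.3585i


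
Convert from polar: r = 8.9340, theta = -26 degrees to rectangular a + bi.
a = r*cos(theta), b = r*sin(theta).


a = 8.9340*cos(-26°) = 8.9340*0.89879 = 8.0298
b = 8.9340*sin(-26°) = 8.9340*(-0.43837) = -3.9164

8.0298 - 3.9164i


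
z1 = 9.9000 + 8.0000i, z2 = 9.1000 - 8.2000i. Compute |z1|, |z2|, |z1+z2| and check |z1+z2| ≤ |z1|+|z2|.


|z1| = sqrt(9.9^2 + 8^2) = sqrt(162.01) = 12.7283
|z2| = sqrt(9.1^2 + (-8.2)^2) = sqrt(150.05) = 12.2495
z1+z2 = 19.0000 - 0.2000i
|z1+z2| = sqrt(361.04) = 19.0011
|z1|+|z2| = 12.7283 + 12.2495 = 24.9778

|z1+z2| = 19.0011 ≤ |z1|+|z2| = 24.9778 (verified)


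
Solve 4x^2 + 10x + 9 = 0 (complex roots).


disc = 10^2 - 4*4*9 = 100 - 144 = -44
sqrt(|disc|) = sqrt(44) = 6.6332
Real part = -10/(2*4) = -1.2500
Imag part = 6.6332/(2*4) = 0.8292

-1.2500 ± 0.8292i


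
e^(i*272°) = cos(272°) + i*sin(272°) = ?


cos(272°) = 0.0349
sin(272°) = -0.9994

e^(i*272°) = 0.0349 - 0.9994i


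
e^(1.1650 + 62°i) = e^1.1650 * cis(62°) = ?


e^1.1650 = 3.20592
cos(62°) = 0.46947
sin(62°) = 0.88295
Real = 3.20592*0.46947 = 1.5051
Imag = 3.20592*0.88295 = 2.8307

1.5051 + 2.8307i


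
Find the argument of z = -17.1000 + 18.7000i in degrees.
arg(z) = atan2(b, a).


Re = -17.1, Im = 18.7
arg = atan2(18.7, -17.1) = 132.4410 degrees

arg(z) = 132.4410 degrees


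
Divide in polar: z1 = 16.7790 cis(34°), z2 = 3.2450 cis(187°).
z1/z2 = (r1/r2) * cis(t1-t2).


r = 16.7790 / 3.2450 = 5.1707
theta = 34° - 187° = -153° = 207° (mod 360)

5.1707 cis(207°)


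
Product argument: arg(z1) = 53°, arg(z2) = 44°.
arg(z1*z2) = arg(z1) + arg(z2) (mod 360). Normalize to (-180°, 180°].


arg(z1*z2) = 53° + 44° = 97°
Normalized to (-180°, 180°]: 97°

97°


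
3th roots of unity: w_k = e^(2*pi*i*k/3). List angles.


The 3th roots of unity are cis(360k/3°) for k=0..2
Angle step = 360/3 = 120°
Primitive root: cis(120°)
Primitive root = -0.5000 + 0.8660i

3 roots at angles: 0°, 120°, 240°


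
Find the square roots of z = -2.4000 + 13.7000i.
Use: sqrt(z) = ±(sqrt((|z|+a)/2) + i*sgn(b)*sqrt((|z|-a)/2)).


|z| = sqrt(5.76+187.69) = 13.9086
sqrt((|z|+a)/2) = sqrt((13.9086+(-2.4))/2) = sqrt(5.7543) = 2.3988
sqrt((|z|-a)/2) = sqrt((13.9086-(-2.4))/2) = sqrt(8.1543) = 2.8556

±(2.3988 + 2.8556i) i.e. 2.3988 + 2.8556i and -2.3988 - 2.8556i


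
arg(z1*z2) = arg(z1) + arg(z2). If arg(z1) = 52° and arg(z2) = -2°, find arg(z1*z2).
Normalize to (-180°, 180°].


arg(z1*z2) = 52° - 2° = 50°
Normalized to (-180°, 180°]: 50°

50°


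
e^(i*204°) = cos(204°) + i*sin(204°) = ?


cos(204°) = -0.9135
sin(204°) = -0.4067

e^(i*204°) = -0.9135 - 0.4067i


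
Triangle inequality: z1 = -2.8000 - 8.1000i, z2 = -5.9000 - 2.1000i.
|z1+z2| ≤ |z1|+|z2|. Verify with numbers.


|z1| = sqrt((-2.8)^2 + (-8.1)^2) = sqrt(73.45) = 8.5703
|z2| = sqrt((-5.9)^2 + (-2.1)^2) = sqrt(39.22) = 6.2626
z1+z2 = -8.7000 - 10.2000i
|z1+z2| = sqrt(179.73) = 13.4063
|z1|+|z2| = 8.5703 + 6.2626 = 14.8329

|z1+z2| = 13.4063 ≤ |z1|+|z2| = 14.8329 (verified)


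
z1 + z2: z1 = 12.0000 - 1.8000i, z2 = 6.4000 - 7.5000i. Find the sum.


Real: 12 + 6.4 = 18.4
Imag: -1.8 - 7.5 = -9.3

18.4000 - 9.3000i


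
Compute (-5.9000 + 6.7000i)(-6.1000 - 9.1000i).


Real = -5.9*(-6.1) - 6.7*(-9.1) = 35.99 - (-60.97) = 96.96
Imag = -5.9*(-9.1) - (6.1)*6.7 = 53.69 - (40.87) = 12.82

96.9600 + 12.8200i


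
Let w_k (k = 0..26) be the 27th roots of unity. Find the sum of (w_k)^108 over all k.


The roots are w_k = w^k with w = e^(2*pi*i/27), and (w^k)^108 = (w^108)^k.
So S = 1 + u + u^2 + ... + u^(26) with u = w^108.
108 = 4*27 + 0, so 108 is a multiple of 27 and u = (w^27)^4 = 1.
Every one of the 27 terms equals 1: S = 27

S = 27


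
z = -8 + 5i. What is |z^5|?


|z| = sqrt(64+25) = sqrt(89) = 9.4340
|z^5| = |z|^5 = (sqrt(89))^5 = 89^2 * sqrt(89) = 7921*sqrt(89)

|z^5| = 7921*sqrt(89) ≈ 74726.5645


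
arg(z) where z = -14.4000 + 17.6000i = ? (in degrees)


Re = -14.4, Im = 17.6
arg = atan2(17.6, -14.4) = 129.2894 degrees

arg(z) = 129.2894 degrees


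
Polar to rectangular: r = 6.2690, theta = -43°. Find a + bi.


a = 6.2690*cos(-43°) = 6.2690*0.731354 = 4.5849
b = 6.2690*sin(-43°) = 6.2690*(-0.681998) = -4.2754

4.5849 - 4.2754i


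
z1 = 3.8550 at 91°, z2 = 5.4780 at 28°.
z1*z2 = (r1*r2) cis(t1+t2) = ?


r = 3.8550 * 5.4780 = 21.1177
theta = 91° + 28° = 119° = 119° (mod 360)

21.1177 cis(119°)


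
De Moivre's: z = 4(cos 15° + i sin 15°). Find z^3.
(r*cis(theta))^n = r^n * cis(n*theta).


r^3 = 4^3 = 64
n*theta = 3*15° = 45° = 45° (mod 360)
a = 64*cos(45°) = 45.2548
b = 64*sin(45°) = 45.2548

64 cis(45°) = 45.2548 + 45.2548i


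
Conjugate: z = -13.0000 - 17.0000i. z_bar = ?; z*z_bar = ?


z_bar = -13.0000 + 17.0000i
z*z_bar = (-13)^2 + (-17)^2 = 169 + 289 = 458

z_bar = -13.0000 + 17.0000i, z*z_bar = 458


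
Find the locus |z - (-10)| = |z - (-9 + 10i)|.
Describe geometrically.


Equal distances means the locus is the perpendicular bisector of z1 and z2.
Midpoint = ((-10+(-9))/2, (0+10)/2) = (-9.5000, 5.0000)

Perpendicular bisector through (-9.5000, 5.0000)


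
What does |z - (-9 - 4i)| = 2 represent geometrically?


|z - z0| = r is a circle with center z0 and radius r.
Center = (-9, -4), radius = 2

Circle with center (-9, -4) and radius 2


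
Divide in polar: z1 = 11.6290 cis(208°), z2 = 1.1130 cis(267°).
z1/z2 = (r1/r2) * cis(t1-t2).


r = 11.6290 / 1.1130 = 10.4483
theta = 208° - 267° = -59° = 301° (mod 360)

10.4483 cis(301°)


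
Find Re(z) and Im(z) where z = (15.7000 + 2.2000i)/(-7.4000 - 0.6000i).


Multiply by conjugate: (15.7000 + 2.2000i)(-7.4000 + 0.6000i) / ((-7.4)^2 + (-0.6)^2)
Numerator real = 15.7*(-7.4) + 2.2*(-0.6) = -117.5
Numerator imag = 2.2*(-7.4) - 15.7*(-0.6) = -6.86
Denominator = 55.12
Re(z) = -117.5/55.12 = -2.1317
Im(z) = -6.86/55.12 = -0.1245

Re(z) = -2.1317, Im(z) = -0.1245


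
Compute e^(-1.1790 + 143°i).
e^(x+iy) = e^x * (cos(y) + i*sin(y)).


e^-1.1790 = 0.3076
cos(143°) = -0.7986
sin(143°) = 0.6018
Real = 0.3076*(-0.7986) = -0.2456
Imag = 0.3076*0.6018 = 0.1851

-0.2456 + 0.1851i


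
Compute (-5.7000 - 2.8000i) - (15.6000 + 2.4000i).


Real: -5.7 - 15.6 = -21.3
Imag: -2.8 - 2.4 = -5.2

-21.3000 - 5.2000i


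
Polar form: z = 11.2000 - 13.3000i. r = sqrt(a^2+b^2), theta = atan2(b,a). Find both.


r = sqrt(125.44+176.89) = sqrt(302.33) = 17.3876
theta = atan2(-13.3, 11.2) = -49.8991 degrees

r = 17.3876, theta = -49.8991 degrees


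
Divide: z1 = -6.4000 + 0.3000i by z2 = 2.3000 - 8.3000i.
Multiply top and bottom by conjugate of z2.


Conjugate of z2 = 2.3000 + 8.3000i
Numerator: (-6.4000 + 0.3000i)(2.3000 + 8.3000i) = -17.2100 - 52.4300i
Denominator: 2.3^2 + (-8.3)^2 = 74.18
Result = (-17.2100 - 52.4300i)/74.18

-0.2320 - 0.7068i


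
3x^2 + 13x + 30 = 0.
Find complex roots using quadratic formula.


disc = 13^2 - 4*3*30 = 169 - 360 = -191
sqrt(|disc|) = sqrt(191) = 13.8203
Real part = -13/(2*3) = -2.1667
Imag part = 13.8203/(2*3) = 2.3034

-2.1667 ± 2.3034i


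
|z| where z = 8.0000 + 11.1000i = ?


|z| = sqrt(8^2 + 11.1^2) = sqrt(64 + 123.21) = sqrt(187.21) = 13.6825

|z| = 13.6825


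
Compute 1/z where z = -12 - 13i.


|z|^2 = 144+169 = 313
1/z = (-12 + 13i)/313

1/z = -0.0383 + 0.0415i


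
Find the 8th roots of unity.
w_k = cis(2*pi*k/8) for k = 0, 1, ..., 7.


The 8th roots of unity are cis(360k/8°) for k=0..7
Angle step = 360/8 = 45°
Primitive root: cis(45°)
Primitive root = 0.7071 + 0.7071i

8 roots at angles: 0°, 45°, 90°, 135°, 180°, 225°, 270°, 315°


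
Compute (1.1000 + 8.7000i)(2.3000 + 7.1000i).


Real = 1.1*2.3 - 8.7*7.1 = 2.53 - 61.77 = -59.24
Imag = 1.1*7.1 + 2.3*8.7 = 7.81 + 20.01 = 27.82

-59.2400 + 27.8200i


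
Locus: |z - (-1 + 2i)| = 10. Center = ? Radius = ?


|z - z0| = r is a circle with center z0 and radius r.
Center = (-1, 2), radius = 10

Circle with center (-1, 2) and radius 10


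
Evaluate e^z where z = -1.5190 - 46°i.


e^-1.5190 = 0.2189
cos(-46°) = 0.6947
sin(-46°) = -0.7193
Real = 0.2189*0.6947 = 0.1521
Imag = 0.2189*(-0.7193) = -0.1575

0.1521 - 0.1575i


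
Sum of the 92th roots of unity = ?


The sum of all 92th roots of unity is 0.
Geometric series: (1 - w^92)/(1 - w) = (1-1)/(1-w) = 0 since w^92 = 1, w ≠ 1.
Alternatively: coefficient of z^91 in z^92 - 1 is 0.

0


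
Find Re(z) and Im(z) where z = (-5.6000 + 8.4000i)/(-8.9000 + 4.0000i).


Multiply by conjugate: (-5.6000 + 8.4000i)(-8.9000 - 4.0000i) / ((-8.9)^2 + 4^2)
Numerator real = -5.6*(-8.9) + 8.4*4 = 83.44
Numerator imag = 8.4*(-8.9) - (-5.6)*4 = -52.36
Denominator = 95.21
Re(z) = 83.44/95.21 = 0.8764
Im(z) = -52.36/95.21 = -0.5499

Re(z) = 0.8764, Im(z) = -0.5499


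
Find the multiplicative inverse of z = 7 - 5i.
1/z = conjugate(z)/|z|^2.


|z|^2 = 49+25 = 74
1/z = (7 + 5i)/74

1/z = 0.0946 + 0.0676i


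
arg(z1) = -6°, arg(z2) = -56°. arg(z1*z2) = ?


arg(z1*z2) = -6° - 56° = -62°
Normalized to (-180°, 180°]: -62°

-62°


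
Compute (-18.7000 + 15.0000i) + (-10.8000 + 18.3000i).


Real: -18.7 - 10.8 = -29.5
Imag: 15 + 18.3 = 33.3

-29.5000 + 33.3000i


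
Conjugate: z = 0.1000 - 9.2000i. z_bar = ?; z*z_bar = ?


z_bar = 0.1000 + 9.2000i
z*z_bar = 0.1^2 + (-9.2)^2 = 0.01 + 84.64 = 84.65

z_bar = 0.1000 + 9.2000i, z*z_bar = 84.65


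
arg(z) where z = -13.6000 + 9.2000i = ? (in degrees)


Re = -13.6, Im = 9.2
arg = atan2(9.2, -13.6) = 145.9228 degrees

arg(z) = 145.9228 degrees


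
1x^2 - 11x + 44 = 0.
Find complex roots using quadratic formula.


disc = (-11)^2 - 4*1*44 = 121 - 176 = -55
sqrt(|disc|) = sqrt(55) = 7.4162
Real part = 11/(2*1) = 5.5000
Imag part = 7.4162/(2*1) = 3.7081

5.5000 ± 3.7081i


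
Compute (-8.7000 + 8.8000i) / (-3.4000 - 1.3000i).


Conjugate of z2 = -3.4000 + 1.3000i
Numerator: (-8.7000 + 8.8000i)(-3.4000 + 1.3000i) = 18.1400 - 41.2300i
Denominator: (-3.4)^2 + (-1.3)^2 = 13.25
Result = (18.1400 - 41.2300i)/13.25

1.3691 - 3.1117i


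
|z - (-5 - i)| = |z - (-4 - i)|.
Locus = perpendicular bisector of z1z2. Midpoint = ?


Equal distances means the locus is the perpendicular bisector of z1 and z2.
Midpoint = ((-5+(-4))/2, (-1+(-1))/2) = (-4.5000, -1.0000)

Perpendicular bisector through (-4.5000, -1.0000)


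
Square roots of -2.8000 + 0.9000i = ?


|z| = sqrt(7.84+0.81) = 2.9411
sqrt((|z|+a)/2) = sqrt((2.9411+(-2.8))/2) = sqrt(0.0705) = 0.2656
sqrt((|z|-a)/2) = sqrt((2.9411-(-2.8))/2) = sqrt(2.8705) = 1.6943

±(0.2656 + 1.6943i) i.e. 0.2656 + 1.6943i and -0.2656 - 1.6943i


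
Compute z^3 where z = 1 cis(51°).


r^3 = 1^3 = 1
n*theta = 3*51° = 153° = 153° (mod 360)
a = 1*cos(153°) = -0.8910
b = 1*sin(153°) = 0.4540

1 cis(153°) = -0.8910 + 0.4540i


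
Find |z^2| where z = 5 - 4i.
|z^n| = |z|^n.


|z| = sqrt(25+16) = sqrt(41) = 6.4031
|z^2| = |z|^2 = (sqrt(41))^2 = 41

|z^2| = 41


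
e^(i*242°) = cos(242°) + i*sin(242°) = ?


cos(242°) = -0.4695
sin(242°) = -0.8829

e^(i*242°) = -0.4695 - 0.8829i
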